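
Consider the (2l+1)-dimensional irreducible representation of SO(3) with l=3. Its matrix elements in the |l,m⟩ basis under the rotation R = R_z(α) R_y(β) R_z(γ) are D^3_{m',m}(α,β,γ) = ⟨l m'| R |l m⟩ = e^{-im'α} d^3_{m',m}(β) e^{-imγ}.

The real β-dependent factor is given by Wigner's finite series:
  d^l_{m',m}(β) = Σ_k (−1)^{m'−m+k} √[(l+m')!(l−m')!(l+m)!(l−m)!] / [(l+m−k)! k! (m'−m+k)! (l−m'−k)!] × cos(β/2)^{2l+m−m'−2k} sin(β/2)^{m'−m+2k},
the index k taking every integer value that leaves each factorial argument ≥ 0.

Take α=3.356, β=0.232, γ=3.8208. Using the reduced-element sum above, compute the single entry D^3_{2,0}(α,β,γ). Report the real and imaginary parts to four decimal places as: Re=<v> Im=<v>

D^3_{2,0}(3.356,0.232,3.8208) = e^{-i·2·3.356}·d^3_{2,0}(0.232)·e^{-i·0·3.8208}. Compute d first:
Half-angle: c=0.993280, s=0.115740. N=√(120·1·6·6)=65.726707
Admissible k: 0..1 (factorial args all ≥0)
  k=0: (−1)^2·65.7267/(12)·0.9933^4·0.1157^2 = +0.071419
  k=1: (−1)^3·65.7267/(12)·0.9933^2·0.1157^4 = -0.000970
d^3_{2,0}(0.232) = +0.071419 -0.000970 = +0.070449
Attach z-rotation phases: D = e^{-i(2)(3.356)}·(+0.070449)·e^{-i(0)(3.8208)} = +0.064071-0.029292i

Re=0.0641 Im=-0.0293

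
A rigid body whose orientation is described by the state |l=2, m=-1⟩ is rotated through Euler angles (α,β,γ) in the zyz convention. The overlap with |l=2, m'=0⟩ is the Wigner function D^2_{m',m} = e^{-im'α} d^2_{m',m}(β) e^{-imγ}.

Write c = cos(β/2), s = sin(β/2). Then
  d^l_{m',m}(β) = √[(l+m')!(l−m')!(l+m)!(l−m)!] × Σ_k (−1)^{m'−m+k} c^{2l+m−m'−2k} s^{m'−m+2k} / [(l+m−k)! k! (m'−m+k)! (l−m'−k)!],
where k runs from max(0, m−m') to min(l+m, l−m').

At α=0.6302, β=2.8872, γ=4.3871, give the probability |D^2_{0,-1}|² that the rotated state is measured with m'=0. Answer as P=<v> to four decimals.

P=0.0890

Split into d^2_{0,-1}(β=2.8872) × two z-phases.
Half-angle: c=0.126854, s=0.991921. N=√(2·2·1·6)=4.898979
k∈{0,1} keeps every argument non-negative
  k=0: (−1)^1·4.8990/(2)·0.1269^3·0.9919^1 = -0.004960
  k=1: (−1)^2·4.8990/(2)·0.1269^1·0.9919^3 = +0.303257
d^2_{0,-1}(2.8872) = -0.004960 +0.303257 = +0.298297
|D^2_{0,-1}|² = |d^2_{0,-1}(β)|² = (+0.298297)² = 0.088981 (the z-rotation phases have unit modulus)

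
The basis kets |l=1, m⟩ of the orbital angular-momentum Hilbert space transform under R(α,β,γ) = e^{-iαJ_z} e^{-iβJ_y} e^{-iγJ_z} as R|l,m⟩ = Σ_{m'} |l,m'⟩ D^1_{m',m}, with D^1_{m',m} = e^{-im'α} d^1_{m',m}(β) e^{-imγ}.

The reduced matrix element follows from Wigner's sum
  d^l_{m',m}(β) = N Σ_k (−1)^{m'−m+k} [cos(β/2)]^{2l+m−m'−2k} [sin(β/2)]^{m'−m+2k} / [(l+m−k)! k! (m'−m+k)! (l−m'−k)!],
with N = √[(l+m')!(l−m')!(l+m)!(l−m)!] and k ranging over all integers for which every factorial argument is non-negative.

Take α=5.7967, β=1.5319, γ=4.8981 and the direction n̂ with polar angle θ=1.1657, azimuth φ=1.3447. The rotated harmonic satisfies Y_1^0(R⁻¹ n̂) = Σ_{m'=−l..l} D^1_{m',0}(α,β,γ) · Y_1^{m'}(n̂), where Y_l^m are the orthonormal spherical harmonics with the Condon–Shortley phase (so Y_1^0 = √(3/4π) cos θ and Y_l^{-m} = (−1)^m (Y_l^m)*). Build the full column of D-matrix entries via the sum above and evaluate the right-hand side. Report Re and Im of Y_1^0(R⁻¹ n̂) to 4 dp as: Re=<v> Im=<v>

Need the full column D^1_{m',0} for m'=−1..1 at α=5.7967, β=1.5319, γ=4.8981.
cos(β/2)=0.720724, sin(β/2)=0.693222
d^1_{-1,0}: single k=1 term ⇒ +0.706572;  D = +0.624597-0.330338i
d^1_{0,0}: k∈[0..1] ⇒ +0.519443 -0.480557 = +0.038887;  D = +0.038887+0.000000i
d^1_{1,0}: single k=0 term ⇒ -0.706572;  D = -0.624597-0.330338i
Y_1^{m'}(θ=1.1657,φ=1.3447) and Σ D·Y over m':
  (+0.6246-0.3303i)·(+0.0712-0.3094i)  (+0.0389+0.0000i)·(+0.1926+0.0000i)  (-0.6246-0.3303i)·(-0.0712-0.3094i)
Y_1^0(R⁻¹ n̂) = -0.108037+0.000000i

Re=-0.1080 Im=0.0000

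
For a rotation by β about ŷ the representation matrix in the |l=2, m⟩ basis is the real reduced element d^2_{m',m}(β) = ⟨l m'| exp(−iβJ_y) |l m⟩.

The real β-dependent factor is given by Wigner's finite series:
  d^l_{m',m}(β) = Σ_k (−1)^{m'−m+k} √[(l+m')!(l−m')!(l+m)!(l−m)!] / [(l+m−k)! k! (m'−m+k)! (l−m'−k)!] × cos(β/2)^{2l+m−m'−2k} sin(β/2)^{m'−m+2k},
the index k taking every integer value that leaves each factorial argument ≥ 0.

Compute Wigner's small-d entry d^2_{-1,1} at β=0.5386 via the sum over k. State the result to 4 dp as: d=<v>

d=0.1923

d^2_{-1,1}(β=0.5386) via Wigner's sum:
c=cos(0.5386/2)=0.963957, s=sin(0.5386/2)=0.266057; N=√[1·6·6·1]=6.000000
The bounds max(0,m−m')=2 and min(l+m,l−m')=3 give 2 terms
  k=2: (−1)^0·6.0000/(2)·0.9640^2·0.2661^2 = +0.197327
  k=3: (−1)^1·6.0000/(6)·0.9640^0·0.2661^4 = -0.005011
d^2_{-1,1}(0.5386) = +0.197327 -0.005011 = +0.192316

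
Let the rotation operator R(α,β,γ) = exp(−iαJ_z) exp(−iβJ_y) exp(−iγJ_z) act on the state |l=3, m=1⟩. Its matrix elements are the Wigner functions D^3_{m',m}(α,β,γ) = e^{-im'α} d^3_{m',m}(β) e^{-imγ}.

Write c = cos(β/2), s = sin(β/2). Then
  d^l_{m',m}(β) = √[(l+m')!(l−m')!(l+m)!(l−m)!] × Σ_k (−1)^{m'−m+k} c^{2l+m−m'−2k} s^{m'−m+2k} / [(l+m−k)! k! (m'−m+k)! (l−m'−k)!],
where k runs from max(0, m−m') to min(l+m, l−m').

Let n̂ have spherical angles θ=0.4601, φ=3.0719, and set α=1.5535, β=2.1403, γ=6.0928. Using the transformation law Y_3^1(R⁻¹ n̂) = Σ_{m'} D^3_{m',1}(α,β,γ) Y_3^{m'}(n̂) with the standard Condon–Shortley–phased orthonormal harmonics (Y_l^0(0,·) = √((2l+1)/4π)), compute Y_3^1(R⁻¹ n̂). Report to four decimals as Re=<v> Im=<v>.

Need the full column D^3_{m',1} for m'=−3..3 at α=1.5535, β=2.1403, γ=6.0928.
cos(β/2)=0.479993, sin(β/2)=0.877273
d^3_{-3,1}: single k=4 term ⇒ +0.528510;  D = +0.072963-0.523449i
d^3_{-2,1}: k∈[3..4] ⇒ +0.472212 -0.788692 = -0.316479;  D = +0.312646+0.049106i
d^3_{-1,1}: k∈[2..4] ⇒ +0.245109 -1.091685 +0.455834 = -0.390742;  D = +0.067296-0.384903i
d^3_{0,1}: k∈[1..3] ⇒ +0.077428 -0.775924 +0.863968 = +0.165472;  D = +0.162482+0.031314i
d^3_{1,1}: k∈[0..2] ⇒ +0.012229 -0.326812 +0.818764 = +0.504181;  D = +0.103958-0.493347i
d^3_{2,1}: k∈[0..1] ⇒ -0.070682 +0.472212 = +0.401531;  D = -0.391412-0.089575i
d^3_{3,1}: single k=0 term ⇒ +0.158217;  D = -0.037958+0.153596i
Y_3^{m'}(θ=0.4601,φ=3.0719) and Σ D·Y over m':
  (+0.0730-0.5234i)·(-0.0357-0.0076i)  (+0.3126+0.0491i)·(+0.1788+0.0251i)  (+0.0673-0.3849i)·(-0.4315-0.0301i)  (+0.1625+0.0313i)·(+0.3391+0.0000i)  (+0.1040-0.4933i)·(+0.4315-0.0301i)  (-0.3914-0.0896i)·(+0.1788-0.0251i)  (-0.0380+0.1536i)·(+0.0357-0.0076i)
Y_3^1(R⁻¹ n̂) = +0.020135-0.006981i

Re=0.0201 Im=-0.0070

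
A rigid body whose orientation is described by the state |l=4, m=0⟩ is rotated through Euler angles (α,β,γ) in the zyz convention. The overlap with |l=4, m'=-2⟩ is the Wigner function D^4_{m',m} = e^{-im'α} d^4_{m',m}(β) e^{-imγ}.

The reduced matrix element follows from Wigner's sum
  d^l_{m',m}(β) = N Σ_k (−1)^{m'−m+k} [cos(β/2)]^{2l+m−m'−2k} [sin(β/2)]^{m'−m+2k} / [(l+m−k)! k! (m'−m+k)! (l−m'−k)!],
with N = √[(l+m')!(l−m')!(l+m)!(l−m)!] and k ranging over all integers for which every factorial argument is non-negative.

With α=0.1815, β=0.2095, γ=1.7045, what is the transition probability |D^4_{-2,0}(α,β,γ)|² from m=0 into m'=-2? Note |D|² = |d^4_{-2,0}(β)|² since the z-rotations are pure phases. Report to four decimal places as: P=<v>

P=0.0095

First d^4_{-2,0}(β=0.2095), then the phase factors e^{-i(-2)α} and e^{-i(0)γ}:
With c≡cos(β/2)=0.994519 and s≡sin(β/2)=0.104559, N=[2·720·24·24]^{1/2}=910.735966
The bounds max(0,m−m')=2 and min(l+m,l−m')=4 give 3 terms
  k=2: (−1)^0·910.7360/(96)·0.9945^6·0.1046^2 = +0.100350
  k=3: (−1)^1·910.7360/(36)·0.9945^4·0.1046^4 = -0.002958
  k=4: (−1)^2·910.7360/(96)·0.9945^2·0.1046^6 = +0.000012
d^4_{-2,0}(0.2095) = +0.100350 -0.002958 +0.000012 = +0.097405
|D^4_{-2,0}|² = |d^4_{-2,0}(β)|² = (+0.097405)² = 0.009488 (the z-rotation phases have unit modulus)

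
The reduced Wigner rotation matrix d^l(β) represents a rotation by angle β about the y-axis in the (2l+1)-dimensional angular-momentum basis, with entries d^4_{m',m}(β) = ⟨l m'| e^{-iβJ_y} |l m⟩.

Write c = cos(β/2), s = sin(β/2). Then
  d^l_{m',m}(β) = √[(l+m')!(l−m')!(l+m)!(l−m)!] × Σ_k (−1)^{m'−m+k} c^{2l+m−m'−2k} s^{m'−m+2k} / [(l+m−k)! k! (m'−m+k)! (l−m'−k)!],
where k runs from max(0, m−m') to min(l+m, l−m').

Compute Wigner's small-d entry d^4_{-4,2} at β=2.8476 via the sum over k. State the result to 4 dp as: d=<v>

d^4_{-4,2}(β=2.8476) via Wigner's sum:
With c≡cos(β/2)=0.146468 and s≡sin(β/2)=0.989215, N=[1·40320·720·2]^{1/2}=7619.763776
k∈{6} keeps every argument non-negative
  k=6: (−1)^0·7619.7638/(1440)·0.1465^2·0.9892^6 = +0.106367
d^4_{-4,2}(2.8476) = +0.106367

d=0.1064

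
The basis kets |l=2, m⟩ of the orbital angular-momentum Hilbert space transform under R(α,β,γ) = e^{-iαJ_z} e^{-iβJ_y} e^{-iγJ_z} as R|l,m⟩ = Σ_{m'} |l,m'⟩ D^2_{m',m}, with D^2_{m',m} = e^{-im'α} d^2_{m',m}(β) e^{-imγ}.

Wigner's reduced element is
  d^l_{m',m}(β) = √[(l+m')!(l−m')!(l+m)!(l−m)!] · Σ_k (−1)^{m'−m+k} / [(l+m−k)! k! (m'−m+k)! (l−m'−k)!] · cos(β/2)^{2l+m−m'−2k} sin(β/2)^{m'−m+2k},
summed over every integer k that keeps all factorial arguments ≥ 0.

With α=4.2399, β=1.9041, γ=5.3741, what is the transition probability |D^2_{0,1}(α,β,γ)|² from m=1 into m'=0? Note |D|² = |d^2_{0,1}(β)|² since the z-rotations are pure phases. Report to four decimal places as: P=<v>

P=0.1434

Split into d^2_{0,1}(β=1.9041) × two z-phases.
c=cos(1.9041/2)=0.580014, s=sin(1.9041/2)=0.814606; N=√[2·2·6·1]=4.898979
k: max(0,(1)−(0))=1 … min(2+(1),2−(0))=2
  k=1: (−1)^0·4.8990/(2)·0.5800^3·0.8146^1 = +0.389349
  k=2: (−1)^1·4.8990/(2)·0.5800^1·0.8146^3 = -0.767994
d^2_{0,1}(1.9041) = +0.389349 -0.767994 = -0.378644
|D^2_{0,1}|² = |d^2_{0,1}(β)|² = (-0.378644)² = 0.143371 (the z-rotation phases have unit modulus)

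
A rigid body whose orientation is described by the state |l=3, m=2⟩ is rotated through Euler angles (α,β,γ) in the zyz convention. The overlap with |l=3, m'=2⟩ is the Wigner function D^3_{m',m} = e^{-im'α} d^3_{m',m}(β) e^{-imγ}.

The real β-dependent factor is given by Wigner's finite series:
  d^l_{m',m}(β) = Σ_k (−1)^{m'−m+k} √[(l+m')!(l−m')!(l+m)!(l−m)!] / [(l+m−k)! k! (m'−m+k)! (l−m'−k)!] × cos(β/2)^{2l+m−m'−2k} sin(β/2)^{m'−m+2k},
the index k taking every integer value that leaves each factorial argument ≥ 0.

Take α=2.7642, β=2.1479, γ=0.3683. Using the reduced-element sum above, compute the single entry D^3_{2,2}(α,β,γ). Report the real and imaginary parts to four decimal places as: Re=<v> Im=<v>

Split into d^3_{2,2}(β=2.1479) × two z-phases.
c=cos(2.1479/2)=0.476656, s=sin(2.1479/2)=0.879090; N=√[120·1·120·1]=120.000000
The bounds max(0,m−m')=0 and min(l+m,l−m')=1 give 2 terms
  k=0: (−1)^0·120.0000/(120)·0.4767^6·0.8791^0 = +0.011728
  k=1: (−1)^1·120.0000/(24)·0.4767^4·0.8791^2 = -0.199460
d^3_{2,2}(2.1479) = +0.011728 -0.199460 = -0.187732
Phases: e^{-i·(2)·2.7642}=+0.728419+0.685132i, e^{-i·(2)·0.3683}=+0.740757-0.671773i ⇒ D=-0.187701-0.003414i

Re=-0.1877 Im=-0.0034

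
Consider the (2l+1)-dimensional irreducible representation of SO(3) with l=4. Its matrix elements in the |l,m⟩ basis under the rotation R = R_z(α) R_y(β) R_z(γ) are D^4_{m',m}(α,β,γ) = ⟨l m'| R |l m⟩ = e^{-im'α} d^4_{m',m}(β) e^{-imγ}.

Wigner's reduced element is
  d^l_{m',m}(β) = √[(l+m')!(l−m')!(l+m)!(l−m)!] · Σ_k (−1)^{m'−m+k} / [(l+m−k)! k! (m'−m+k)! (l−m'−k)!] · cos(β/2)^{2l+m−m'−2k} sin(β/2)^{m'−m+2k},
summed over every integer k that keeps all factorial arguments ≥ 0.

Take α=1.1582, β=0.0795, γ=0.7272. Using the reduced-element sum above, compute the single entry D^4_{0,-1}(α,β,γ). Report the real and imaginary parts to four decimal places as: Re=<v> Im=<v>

Re=-0.1308 Im=-0.1164

First d^4_{0,-1}(β=0.0795), then the phase factors e^{-i(0)α} and e^{-i(-1)γ}:
Half-angle: c=0.999210, s=0.039740. N=√(24·24·6·120)=643.987578
k: max(0,(-1)−(0))=0 … min(4+(-1),4−(0))=3
  k=0: (−1)^1·643.9876/(144)·0.9992^7·0.0397^1 = -0.176740
  k=1: (−1)^2·643.9876/(24)·0.9992^5·0.0397^3 = +0.001677
  k=2: (−1)^3·643.9876/(24)·0.9992^3·0.0397^5 = -0.000003
  k=3: (−1)^4·643.9876/(144)·0.9992^1·0.0397^7 = +0.000000
d^4_{0,-1}(0.0795) = -0.176740 +0.001677 -0.000003 +0.000000 = -0.175066
Phases: e^{-i·(0)·1.1582}=+1.000000+0.000000i, e^{-i·(-1)·0.7272}=+0.747039+0.664781i ⇒ D=-0.130781-0.116380i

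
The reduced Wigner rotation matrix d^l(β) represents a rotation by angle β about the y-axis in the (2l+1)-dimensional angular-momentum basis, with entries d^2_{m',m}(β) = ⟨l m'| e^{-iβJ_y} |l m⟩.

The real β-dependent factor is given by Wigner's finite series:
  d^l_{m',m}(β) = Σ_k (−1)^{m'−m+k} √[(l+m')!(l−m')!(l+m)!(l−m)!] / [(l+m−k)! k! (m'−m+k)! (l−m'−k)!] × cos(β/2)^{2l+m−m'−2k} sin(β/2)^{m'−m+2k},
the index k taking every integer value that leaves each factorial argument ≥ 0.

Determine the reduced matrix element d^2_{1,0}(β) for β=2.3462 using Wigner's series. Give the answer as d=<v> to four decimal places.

d=0.6123

d^2_{1,0}(β=2.3462) via Wigner's sum:
Half-angle: c=0.387295, s=0.921956. N=√(6·1·2·2)=4.898979
k: max(0,(0)−(1))=0 … min(2+(0),2−(1))=1
  k=0: (−1)^1·4.8990/(2)·0.3873^3·0.9220^1 = -0.131194
  k=1: (−1)^2·4.8990/(2)·0.3873^1·0.9220^3 = +0.743444
d^2_{1,0}(2.3462) = -0.131194 +0.743444 = +0.612250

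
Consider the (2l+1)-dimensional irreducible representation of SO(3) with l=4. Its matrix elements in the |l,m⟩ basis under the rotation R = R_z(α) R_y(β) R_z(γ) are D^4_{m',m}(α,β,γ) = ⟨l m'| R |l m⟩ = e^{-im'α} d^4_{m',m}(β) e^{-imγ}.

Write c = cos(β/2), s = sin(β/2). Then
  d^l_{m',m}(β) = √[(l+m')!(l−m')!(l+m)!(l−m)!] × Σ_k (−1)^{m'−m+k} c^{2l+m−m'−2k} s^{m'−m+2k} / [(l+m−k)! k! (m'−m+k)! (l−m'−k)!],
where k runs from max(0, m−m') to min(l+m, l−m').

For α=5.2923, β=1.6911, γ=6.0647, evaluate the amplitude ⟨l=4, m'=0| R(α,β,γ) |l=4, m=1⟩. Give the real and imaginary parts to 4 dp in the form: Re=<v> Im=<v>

Re=0.1885 Im=0.0419

D^4_{0,1}(5.2923,1.6911,6.0647) = e^{-i·0·5.2923}·d^4_{0,1}(1.6911)·e^{-i·1·6.0647}. Compute d first:
With c≡cos(β/2)=0.663320 and s≡sin(β/2)=0.748336, N=[24·24·120·6]^{1/2}=643.987578
k: max(0,(1)−(0))=1 … min(4+(1),4−(0))=4
  k=1: (−1)^0·643.9876/(144)·0.6633^7·0.7483^1 = +0.189092
  k=2: (−1)^1·643.9876/(24)·0.6633^5·0.7483^3 = -1.444013
  k=3: (−1)^2·643.9876/(24)·0.6633^3·0.7483^5 = +1.837886
  k=4: (−1)^3·643.9876/(144)·0.6633^1·0.7483^7 = -0.389865
d^4_{0,1}(1.6911) = +0.189092 -1.444013 +1.837886 -0.389865 = +0.193099
Attach z-rotation phases: D = e^{-i(0)(5.2923)}·(+0.193099)·e^{-i(1)(6.0647)} = +0.188508+0.041854i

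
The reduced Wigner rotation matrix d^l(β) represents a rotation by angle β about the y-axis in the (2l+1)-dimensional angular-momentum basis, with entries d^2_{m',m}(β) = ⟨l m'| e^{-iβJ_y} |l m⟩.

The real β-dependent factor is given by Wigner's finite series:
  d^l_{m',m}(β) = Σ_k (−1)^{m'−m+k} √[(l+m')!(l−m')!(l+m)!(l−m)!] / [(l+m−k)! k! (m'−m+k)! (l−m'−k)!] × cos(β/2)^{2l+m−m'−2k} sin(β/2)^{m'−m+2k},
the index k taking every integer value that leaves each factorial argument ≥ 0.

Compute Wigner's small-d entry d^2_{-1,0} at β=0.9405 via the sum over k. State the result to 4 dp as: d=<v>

d^2_{-1,0}(β=0.9405) via Wigner's sum:
c=cos(0.9405/2)=0.891455, s=sin(0.9405/2)=0.453109; N=√[1·6·2·2]=4.898979
k∈{1,2} keeps every argument non-negative
  k=1: (−1)^0·4.8990/(2)·0.8915^3·0.4531^1 = +0.786279
  k=2: (−1)^1·4.8990/(2)·0.8915^1·0.4531^3 = -0.203134
d^2_{-1,0}(0.9405) = +0.786279 -0.203134 = +0.583145

d=0.5831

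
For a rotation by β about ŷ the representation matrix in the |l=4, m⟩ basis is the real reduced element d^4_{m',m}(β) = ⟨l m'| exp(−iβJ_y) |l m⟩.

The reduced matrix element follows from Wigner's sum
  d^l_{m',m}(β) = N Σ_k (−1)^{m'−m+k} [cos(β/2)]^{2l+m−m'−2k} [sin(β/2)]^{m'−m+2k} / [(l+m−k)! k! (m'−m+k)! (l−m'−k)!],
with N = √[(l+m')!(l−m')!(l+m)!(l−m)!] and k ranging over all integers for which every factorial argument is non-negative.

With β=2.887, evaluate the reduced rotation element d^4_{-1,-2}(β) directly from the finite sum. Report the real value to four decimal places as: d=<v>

d^4_{-1,-2}(β=2.887) via Wigner's sum:
Half-angle: c=0.126953, s=0.991909. N=√(6·120·2·720)=1018.233765
Admissible k: 0..2 (factorial args all ≥0)
  k=0: (−1)^1·1018.2338/(240)·0.1270^7·0.9919^1 = -0.000002
  k=1: (−1)^2·1018.2338/(48)·0.1270^5·0.9919^3 = +0.000683
  k=2: (−1)^3·1018.2338/(72)·0.1270^3·0.9919^5 = -0.027784
d^4_{-1,-2}(2.887) = -0.000002 +0.000683 -0.027784 = -0.027104

d=-0.0271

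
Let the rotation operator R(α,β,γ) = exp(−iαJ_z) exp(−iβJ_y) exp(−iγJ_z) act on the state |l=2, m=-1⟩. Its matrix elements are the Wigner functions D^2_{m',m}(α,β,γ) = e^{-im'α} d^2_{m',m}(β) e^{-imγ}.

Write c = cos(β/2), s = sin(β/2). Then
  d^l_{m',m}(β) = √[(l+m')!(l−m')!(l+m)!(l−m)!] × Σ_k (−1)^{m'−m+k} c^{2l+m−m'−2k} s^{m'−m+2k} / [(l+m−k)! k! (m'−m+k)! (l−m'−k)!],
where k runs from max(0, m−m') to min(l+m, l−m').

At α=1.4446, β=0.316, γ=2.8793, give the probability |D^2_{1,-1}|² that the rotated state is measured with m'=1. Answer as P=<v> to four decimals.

Split into d^2_{1,-1}(β=0.316) × two z-phases.
Half-angle: c=0.987544, s=0.157343. N=√(6·1·1·6)=6.000000
Admissible k: 0..1 (factorial args all ≥0)
  k=0: (−1)^2·6.0000/(2)·0.9875^2·0.1573^2 = +0.072432
  k=1: (−1)^3·6.0000/(6)·0.9875^0·0.1573^4 = -0.000613
d^2_{1,-1}(0.316) = +0.072432 -0.000613 = +0.071819
|D^2_{1,-1}|² = |d^2_{1,-1}(β)|² = (+0.071819)² = 0.005158 (the z-rotation phases have unit modulus)

P=0.0052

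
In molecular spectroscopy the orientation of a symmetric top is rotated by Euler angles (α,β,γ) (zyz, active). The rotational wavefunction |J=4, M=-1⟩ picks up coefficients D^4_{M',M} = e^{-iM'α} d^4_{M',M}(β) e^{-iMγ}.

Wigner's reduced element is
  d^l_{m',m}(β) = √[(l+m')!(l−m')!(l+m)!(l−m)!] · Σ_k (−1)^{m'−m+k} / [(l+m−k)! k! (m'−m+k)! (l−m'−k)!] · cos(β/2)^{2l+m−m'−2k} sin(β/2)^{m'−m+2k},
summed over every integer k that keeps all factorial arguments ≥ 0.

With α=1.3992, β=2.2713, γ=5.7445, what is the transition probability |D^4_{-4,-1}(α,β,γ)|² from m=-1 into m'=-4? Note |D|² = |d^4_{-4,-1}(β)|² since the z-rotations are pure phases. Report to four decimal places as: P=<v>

First d^4_{-4,-1}(β=2.2713), then the phase factors e^{-i(-4)α} and e^{-i(-1)γ}:
Half-angle: c=0.421543, s=0.906808. N=√(1·40320·6·120)=5387.986637
Admissible k: 3..3 (factorial args all ≥0)
  k=3: (−1)^0·5387.9866/(720)·0.4215^5·0.9068^3 = +0.074276
d^4_{-4,-1}(2.2713) = +0.074276
|D^4_{-4,-1}|² = |d^4_{-4,-1}(β)|² = (+0.074276)² = 0.005517 (the z-rotation phases have unit modulus)

P=0.0055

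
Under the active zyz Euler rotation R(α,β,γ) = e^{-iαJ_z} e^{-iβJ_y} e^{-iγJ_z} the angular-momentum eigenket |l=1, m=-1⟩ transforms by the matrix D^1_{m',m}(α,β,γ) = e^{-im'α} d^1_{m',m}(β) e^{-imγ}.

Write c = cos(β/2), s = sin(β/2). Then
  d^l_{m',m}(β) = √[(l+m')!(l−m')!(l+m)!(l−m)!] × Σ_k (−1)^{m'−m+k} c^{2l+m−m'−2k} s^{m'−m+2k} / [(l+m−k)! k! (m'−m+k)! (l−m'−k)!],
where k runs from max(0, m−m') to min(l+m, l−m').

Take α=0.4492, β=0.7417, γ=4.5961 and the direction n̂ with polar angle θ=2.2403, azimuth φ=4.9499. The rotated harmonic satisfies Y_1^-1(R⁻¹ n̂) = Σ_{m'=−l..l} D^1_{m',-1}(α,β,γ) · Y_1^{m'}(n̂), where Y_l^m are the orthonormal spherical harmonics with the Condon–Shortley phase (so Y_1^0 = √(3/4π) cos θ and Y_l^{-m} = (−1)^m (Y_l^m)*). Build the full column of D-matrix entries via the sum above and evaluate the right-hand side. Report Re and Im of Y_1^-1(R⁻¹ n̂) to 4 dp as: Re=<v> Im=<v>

Re=0.2511 Im=-0.1329

Need the full column D^1_{m',-1} for m'=−1..1 at α=0.4492, β=0.7417, γ=4.5961.
cos(β/2)=0.932020, sin(β/2)=0.362408
d^1_{-1,-1}: single k=0 term ⇒ +0.868661;  D = +0.283874-0.820967i
d^1_{0,-1}: single k=0 term ⇒ -0.477681;  D = +0.055424+0.474454i
d^1_{1,-1}: single k=0 term ⇒ +0.131339;  D = -0.070375-0.110893i
Y_1^{m'}(θ=2.2403,φ=4.9499) and Σ D·Y over m':
  (+0.2839-0.8210i)·(+0.0637+0.2633i)  (+0.0554+0.4745i)·(-0.3032+0.0000i)  (-0.0704-0.1109i)·(-0.0637+0.2633i)
Y_1^-1(R⁻¹ n̂) = +0.251140-0.132912i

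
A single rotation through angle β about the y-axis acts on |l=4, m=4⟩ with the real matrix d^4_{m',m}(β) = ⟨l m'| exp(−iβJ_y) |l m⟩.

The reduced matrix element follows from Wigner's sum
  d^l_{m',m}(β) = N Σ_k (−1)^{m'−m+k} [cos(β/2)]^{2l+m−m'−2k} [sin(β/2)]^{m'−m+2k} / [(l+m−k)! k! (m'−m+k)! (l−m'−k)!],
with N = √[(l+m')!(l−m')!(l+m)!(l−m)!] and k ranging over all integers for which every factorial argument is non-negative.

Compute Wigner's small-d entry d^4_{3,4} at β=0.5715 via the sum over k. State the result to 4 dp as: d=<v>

d=0.5967

d^4_{3,4}(β=0.5715) via Wigner's sum:
Half-angle: c=0.959451, s=0.281877. N=√(5040·1·40320·1)=14255.272709
The bounds max(0,m−m')=1 and min(l+m,l−m')=1 give 1 term
  k=1: (−1)^0·14255.2727/(5040)·0.9595^7·0.2819^1 = +0.596709
d^4_{3,4}(0.5715) = +0.596709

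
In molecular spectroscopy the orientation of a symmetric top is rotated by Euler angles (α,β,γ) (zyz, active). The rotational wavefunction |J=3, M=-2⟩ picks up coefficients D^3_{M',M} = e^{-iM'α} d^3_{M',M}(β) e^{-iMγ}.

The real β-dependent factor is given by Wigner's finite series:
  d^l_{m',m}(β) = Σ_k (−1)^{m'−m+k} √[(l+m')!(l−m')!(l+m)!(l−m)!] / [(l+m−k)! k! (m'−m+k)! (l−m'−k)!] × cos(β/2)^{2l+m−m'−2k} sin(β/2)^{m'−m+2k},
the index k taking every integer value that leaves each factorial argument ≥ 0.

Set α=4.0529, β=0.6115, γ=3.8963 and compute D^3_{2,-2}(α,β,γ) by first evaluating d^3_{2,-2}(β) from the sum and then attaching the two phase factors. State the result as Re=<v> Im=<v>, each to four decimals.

D^3_{2,-2}(4.0529,0.6115,3.8963) = e^{-i·2·4.0529}·d^3_{2,-2}(0.6115)·e^{-i·-2·3.8963}. Compute d first:
Half-angle: c=0.953621, s=0.301008. N=√(120·1·1·120)=120.000000
k∈{0,1} keeps every argument non-negative
  k=0: (−1)^4·120.0000/(24)·0.9536^2·0.3010^4 = +0.037328
  k=1: (−1)^5·120.0000/(120)·0.9536^0·0.3010^6 = -0.000744
d^3_{2,-2}(0.6115) = +0.037328 -0.000744 = +0.036584
Attach z-rotation phases: D = e^{-i(2)(4.0529)}·(+0.036584)·e^{-i(-2)(3.8963)} = +0.034805-0.011272i

Re=0.0348 Im=-0.0113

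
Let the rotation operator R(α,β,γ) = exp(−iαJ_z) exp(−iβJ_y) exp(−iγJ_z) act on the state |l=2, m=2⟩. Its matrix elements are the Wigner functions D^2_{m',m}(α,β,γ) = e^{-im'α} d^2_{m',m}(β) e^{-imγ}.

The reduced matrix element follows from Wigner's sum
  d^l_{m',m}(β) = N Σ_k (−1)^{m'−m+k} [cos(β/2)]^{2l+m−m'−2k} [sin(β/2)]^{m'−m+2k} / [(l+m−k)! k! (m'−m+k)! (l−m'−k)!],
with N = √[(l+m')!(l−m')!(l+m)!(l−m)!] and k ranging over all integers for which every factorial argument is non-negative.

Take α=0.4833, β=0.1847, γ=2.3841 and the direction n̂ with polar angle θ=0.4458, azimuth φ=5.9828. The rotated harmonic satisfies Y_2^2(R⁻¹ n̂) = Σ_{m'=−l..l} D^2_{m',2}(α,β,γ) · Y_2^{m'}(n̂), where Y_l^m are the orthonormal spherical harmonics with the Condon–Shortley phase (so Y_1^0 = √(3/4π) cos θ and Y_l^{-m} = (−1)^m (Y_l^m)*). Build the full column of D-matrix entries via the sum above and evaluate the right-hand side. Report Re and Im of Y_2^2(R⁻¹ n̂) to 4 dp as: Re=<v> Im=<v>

Need the full column D^2_{m',2} for m'=−2..2 at α=0.4833, β=0.1847, γ=2.3841.
cos(β/2)=0.995739, sin(β/2)=0.092219
d^2_{-2,2}: single k=4 term ⇒ +0.000072;  D = -0.000057+0.000044i
d^2_{-1,2}: single k=3 term ⇒ +0.001562;  D = -0.000648+0.001421i
d^2_{0,2}: single k=2 term ⇒ +0.020654;  D = +0.001152+0.020622i
d^2_{1,2}: single k=1 term ⇒ +0.182090;  D = +0.093480+0.156263i
d^2_{2,2}: single k=0 term ⇒ +0.983064;  D = +0.838915+0.512481i
Y_2^{m'}(θ=0.4458,φ=5.9828) and Σ D·Y over m':
  (-0.0001+0.0000i)·(+0.0592+0.0406i)  (-0.0006+0.0014i)·(+0.2871+0.0889i)  (+0.0012+0.0206i)·(+0.4549+0.0000i)  (+0.0935+0.1563i)·(-0.2871+0.0889i)  (+0.8389+0.5125i)·(+0.0592-0.0406i)
Y_2^2(R⁻¹ n̂) = +0.029974-0.030514i

Re=0.0300 Im=-0.0305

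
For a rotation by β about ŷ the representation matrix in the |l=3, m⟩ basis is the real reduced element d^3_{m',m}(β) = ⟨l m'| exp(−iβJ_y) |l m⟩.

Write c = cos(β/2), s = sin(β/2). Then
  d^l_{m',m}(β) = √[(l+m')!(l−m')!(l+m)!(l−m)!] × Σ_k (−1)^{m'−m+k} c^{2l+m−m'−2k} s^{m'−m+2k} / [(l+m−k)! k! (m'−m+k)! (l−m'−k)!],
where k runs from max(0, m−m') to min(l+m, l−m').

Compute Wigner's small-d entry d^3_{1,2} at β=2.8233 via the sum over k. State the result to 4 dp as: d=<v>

d=-0.0239

d^3_{1,2}(β=2.8233) via Wigner's sum:
Half-angle: c=0.158475, s=0.987363. N=√(24·2·120·1)=75.894664
k: max(0,(2)−(1))=1 … min(3+(2),3−(1))=2
  k=1: (−1)^0·75.8947/(24)·0.1585^5·0.9874^1 = +0.000312
  k=2: (−1)^1·75.8947/(12)·0.1585^3·0.9874^3 = -0.024230
d^3_{1,2}(2.8233) = +0.000312 -0.024230 = -0.023917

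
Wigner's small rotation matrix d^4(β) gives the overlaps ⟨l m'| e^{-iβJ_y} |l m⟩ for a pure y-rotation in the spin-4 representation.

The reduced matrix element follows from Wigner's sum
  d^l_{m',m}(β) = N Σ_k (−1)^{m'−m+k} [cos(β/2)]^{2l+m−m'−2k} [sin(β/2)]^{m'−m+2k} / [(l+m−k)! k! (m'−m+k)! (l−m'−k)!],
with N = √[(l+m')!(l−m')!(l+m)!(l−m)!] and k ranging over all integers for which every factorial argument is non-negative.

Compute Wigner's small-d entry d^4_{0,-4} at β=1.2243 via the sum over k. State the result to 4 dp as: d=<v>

d=0.4093

d^4_{0,-4}(β=1.2243) via Wigner's sum:
With c≡cos(β/2)=0.818414 and s≡sin(β/2)=0.574628, N=[24·24·1·40320]^{1/2}=4819.161753
The bounds max(0,m−m')=0 and min(l+m,l−m')=0 give 1 term
  k=0: (−1)^4·4819.1618/(576)·0.8184^4·0.5746^4 = +0.409252
d^4_{0,-4}(1.2243) = +0.409252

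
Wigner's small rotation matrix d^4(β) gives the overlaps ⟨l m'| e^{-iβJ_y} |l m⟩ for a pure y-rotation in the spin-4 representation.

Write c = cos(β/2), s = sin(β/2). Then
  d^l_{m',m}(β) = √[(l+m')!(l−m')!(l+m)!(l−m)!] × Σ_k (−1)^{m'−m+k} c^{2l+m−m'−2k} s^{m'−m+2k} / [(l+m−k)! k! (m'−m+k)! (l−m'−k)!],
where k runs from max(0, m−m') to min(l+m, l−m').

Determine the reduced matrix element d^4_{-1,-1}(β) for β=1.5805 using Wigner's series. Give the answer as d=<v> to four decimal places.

d^4_{-1,-1}(β=1.5805) via Wigner's sum:
Half-angle: c=0.703668, s=0.710529. N=√(6·120·6·120)=720.000000
The bounds max(0,m−m')=0 and min(l+m,l−m')=3 give 4 terms
  k=0: (−1)^0·720.0000/(720)·0.7037^8·0.7105^0 = +0.060109
  k=1: (−1)^1·720.0000/(48)·0.7037^6·0.7105^2 = -0.919308
  k=2: (−1)^2·720.0000/(24)·0.7037^4·0.7105^4 = +1.874647
  k=3: (−1)^3·720.0000/(72)·0.7037^2·0.7105^6 = -0.637128
d^4_{-1,-1}(1.5805) = +0.060109 -0.919308 +1.874647 -0.637128 = +0.378320

d=0.3783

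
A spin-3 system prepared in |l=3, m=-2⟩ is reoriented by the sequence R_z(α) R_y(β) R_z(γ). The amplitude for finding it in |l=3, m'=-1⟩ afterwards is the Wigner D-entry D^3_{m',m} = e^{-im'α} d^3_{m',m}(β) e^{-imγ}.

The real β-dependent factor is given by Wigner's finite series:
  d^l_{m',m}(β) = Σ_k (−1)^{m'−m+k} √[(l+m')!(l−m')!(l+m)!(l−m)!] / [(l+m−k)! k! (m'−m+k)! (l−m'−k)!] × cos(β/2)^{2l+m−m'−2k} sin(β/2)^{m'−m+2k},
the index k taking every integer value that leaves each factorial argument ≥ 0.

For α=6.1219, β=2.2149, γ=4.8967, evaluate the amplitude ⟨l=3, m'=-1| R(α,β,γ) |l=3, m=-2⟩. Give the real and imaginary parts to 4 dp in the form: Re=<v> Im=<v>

Re=-0.3462 Im=-0.0728

First d^3_{-1,-2}(β=2.2149), then the phase factors e^{-i(-1)α} and e^{-i(-2)γ}:
Half-angle: c=0.446944, s=0.894562. N=√(2·24·1·120)=75.894664
k∈{0,1} keeps every argument non-negative
  k=0: (−1)^1·75.8947/(24)·0.4469^5·0.8946^1 = -0.050452
  k=1: (−1)^2·75.8947/(12)·0.4469^3·0.8946^3 = +0.404223
d^3_{-1,-2}(2.2149) = -0.050452 +0.404223 = +0.353771
D = (+0.987022-0.160587i)·(+0.353771)·(-0.932825-0.360330i) = -0.346194-0.072825i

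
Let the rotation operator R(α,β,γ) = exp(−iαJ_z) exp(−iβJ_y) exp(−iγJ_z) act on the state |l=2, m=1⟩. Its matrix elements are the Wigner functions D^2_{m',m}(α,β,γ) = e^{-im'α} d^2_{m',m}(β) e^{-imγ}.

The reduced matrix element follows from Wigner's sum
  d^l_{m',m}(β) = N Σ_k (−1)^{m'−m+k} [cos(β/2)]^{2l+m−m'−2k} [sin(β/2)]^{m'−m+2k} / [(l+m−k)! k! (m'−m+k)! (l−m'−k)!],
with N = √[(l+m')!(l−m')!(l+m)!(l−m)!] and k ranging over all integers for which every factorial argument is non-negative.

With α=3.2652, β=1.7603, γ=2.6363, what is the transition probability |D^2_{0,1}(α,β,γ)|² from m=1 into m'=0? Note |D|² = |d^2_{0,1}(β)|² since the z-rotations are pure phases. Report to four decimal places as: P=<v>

Split into d^2_{0,1}(β=1.7603) × two z-phases.
With c≡cos(β/2)=0.637036 and s≡sin(β/2)=0.770834, N=[2·2·6·1]^{1/2}=4.898979
Admissible k: 1..2 (factorial args all ≥0)
  k=1: (−1)^0·4.8990/(2)·0.6370^3·0.7708^1 = +0.488121
  k=2: (−1)^1·4.8990/(2)·0.6370^1·0.7708^3 = -0.714698
d^2_{0,1}(1.7603) = +0.488121 -0.714698 = -0.226577
|D^2_{0,1}|² = |d^2_{0,1}(β)|² = (-0.226577)² = 0.051337 (the z-rotation phases have unit modulus)

P=0.0513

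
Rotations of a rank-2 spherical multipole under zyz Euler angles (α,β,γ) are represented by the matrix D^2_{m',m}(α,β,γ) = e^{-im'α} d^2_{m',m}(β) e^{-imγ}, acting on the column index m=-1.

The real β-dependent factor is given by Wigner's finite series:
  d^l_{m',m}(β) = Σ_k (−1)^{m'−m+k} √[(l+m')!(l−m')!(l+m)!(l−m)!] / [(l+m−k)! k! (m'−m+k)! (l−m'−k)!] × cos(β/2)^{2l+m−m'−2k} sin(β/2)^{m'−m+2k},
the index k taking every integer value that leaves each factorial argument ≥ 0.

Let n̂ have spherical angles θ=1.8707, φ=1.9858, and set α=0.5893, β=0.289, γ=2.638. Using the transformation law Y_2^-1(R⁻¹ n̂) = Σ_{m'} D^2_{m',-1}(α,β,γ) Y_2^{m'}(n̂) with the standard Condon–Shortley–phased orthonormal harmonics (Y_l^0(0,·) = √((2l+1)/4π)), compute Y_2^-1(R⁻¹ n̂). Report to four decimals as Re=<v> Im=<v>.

Re=-0.0440 Im=-0.1716

Need the full column D^2_{m',-1} for m'=−2..2 at α=0.5893, β=0.289, γ=2.638.
cos(β/2)=0.989578, sin(β/2)=0.143998
d^2_{-2,-1}: single k=1 term ⇒ +0.279084;  D = -0.217882-0.174401i
d^2_{-1,-1}: k∈[0..1] ⇒ +0.958959 -0.060916 = +0.898043;  D = -0.894747-0.076875i
d^2_{0,-1}: k∈[0..1] ⇒ -0.341807 +0.007238 = -0.334570;  D = +0.293034-0.161455i
d^2_{1,-1}: k∈[0..1] ⇒ +0.060916 -0.000430 = +0.060486;  D = -0.027819+0.053709i
d^2_{2,-1}: single k=0 term ⇒ -0.005909;  D = -0.000657-0.005873i
Y_2^{m'}(θ=1.8707,φ=1.9858) and Σ D·Y over m':
  (-0.2179-0.1744i)·(-0.2379+0.2602i)  (-0.8947-0.0769i)·(+0.0879+0.1995i)  (+0.2930-0.1615i)·(-0.2328+0.0000i)  (-0.0278+0.0537i)·(-0.0879+0.1995i)  (-0.0007-0.0059i)·(-0.2379-0.2602i)
Y_2^-1(R⁻¹ n̂) = -0.043972-0.171599i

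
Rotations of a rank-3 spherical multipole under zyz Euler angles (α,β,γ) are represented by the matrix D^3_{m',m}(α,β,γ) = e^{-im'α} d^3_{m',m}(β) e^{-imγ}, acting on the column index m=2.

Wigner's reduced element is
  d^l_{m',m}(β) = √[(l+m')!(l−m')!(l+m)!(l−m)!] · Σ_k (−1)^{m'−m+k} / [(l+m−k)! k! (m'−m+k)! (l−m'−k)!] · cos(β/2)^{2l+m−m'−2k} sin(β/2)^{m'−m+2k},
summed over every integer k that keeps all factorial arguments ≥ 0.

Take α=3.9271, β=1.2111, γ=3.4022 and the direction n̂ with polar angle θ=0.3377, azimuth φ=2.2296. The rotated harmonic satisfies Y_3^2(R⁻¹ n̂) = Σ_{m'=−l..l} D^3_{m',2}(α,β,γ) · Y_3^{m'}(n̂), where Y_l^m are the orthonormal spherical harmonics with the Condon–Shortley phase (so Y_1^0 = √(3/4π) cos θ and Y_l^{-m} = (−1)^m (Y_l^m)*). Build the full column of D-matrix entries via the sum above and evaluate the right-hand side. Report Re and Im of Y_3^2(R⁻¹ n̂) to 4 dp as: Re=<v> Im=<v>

Re=0.2692 Im=0.0492

Need the full column D^3_{m',2} for m'=−3..3 at α=3.9271, β=1.2111, γ=3.4022.
cos(β/2)=0.822189, sin(β/2)=0.569214
d^3_{-3,2}: single k=5 term ⇒ +0.120345;  D = +0.031463-0.116159i
d^3_{-2,2}: k∈[4..5] ⇒ +0.354827 -0.034014 = +0.320813;  D = +0.159683+0.278249i
d^3_{-1,2}: k∈[3..4] ⇒ +0.648295 -0.155364 = +0.492931;  D = -0.475815-0.128767i
d^3_{0,2}: k∈[2..3] ⇒ +0.810960 -0.388694 = +0.422266;  D = +0.366195-0.210261i
d^3_{1,2}: k∈[1..2] ⇒ +0.676292 -0.648295 = +0.027997;  D = -0.007308+0.027027i
d^3_{2,2}: k∈[0..1] ⇒ +0.308909 -0.740302 = -0.431393;  D = +0.214887+0.374063i
d^3_{3,2}: single k=0 term ⇒ -0.523854;  D = -0.505724-0.136624i
Y_3^{m'}(θ=0.3377,φ=2.2296) and Σ D·Y over m':
  (+0.0315-0.1162i)·(+0.0139-0.0060i)  (+0.1597+0.2782i)·(-0.0265+0.1025i)  (-0.4758-0.1288i)·(-0.2262-0.2922i)  (+0.3662-0.2103i)·(+0.5109+0.0000i)  (-0.0073+0.0270i)·(+0.2262-0.2922i)  (+0.2149+0.3741i)·(-0.0265-0.1025i)  (-0.5057-0.1366i)·(-0.0139-0.0060i)
Y_3^2(R⁻¹ n̂) = +0.269226+0.049152i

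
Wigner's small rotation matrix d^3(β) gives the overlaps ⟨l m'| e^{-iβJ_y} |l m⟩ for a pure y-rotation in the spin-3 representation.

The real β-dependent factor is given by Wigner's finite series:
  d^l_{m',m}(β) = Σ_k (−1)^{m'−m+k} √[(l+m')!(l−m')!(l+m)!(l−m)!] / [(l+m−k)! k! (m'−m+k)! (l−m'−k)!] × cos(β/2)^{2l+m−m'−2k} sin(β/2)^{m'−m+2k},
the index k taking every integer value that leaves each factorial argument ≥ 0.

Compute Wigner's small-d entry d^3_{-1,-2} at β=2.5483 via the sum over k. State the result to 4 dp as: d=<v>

d=0.1317

d^3_{-1,-2}(β=2.5483) via Wigner's sum:
With c≡cos(β/2)=0.292315 and s≡sin(β/2)=0.956322, N=[2·24·1·120]^{1/2}=75.894664
k∈{0,1} keeps every argument non-negative
  k=0: (−1)^1·75.8947/(24)·0.2923^5·0.9563^1 = -0.006454
  k=1: (−1)^2·75.8947/(12)·0.2923^3·0.9563^3 = +0.138164
d^3_{-1,-2}(2.5483) = -0.006454 +0.138164 = +0.131709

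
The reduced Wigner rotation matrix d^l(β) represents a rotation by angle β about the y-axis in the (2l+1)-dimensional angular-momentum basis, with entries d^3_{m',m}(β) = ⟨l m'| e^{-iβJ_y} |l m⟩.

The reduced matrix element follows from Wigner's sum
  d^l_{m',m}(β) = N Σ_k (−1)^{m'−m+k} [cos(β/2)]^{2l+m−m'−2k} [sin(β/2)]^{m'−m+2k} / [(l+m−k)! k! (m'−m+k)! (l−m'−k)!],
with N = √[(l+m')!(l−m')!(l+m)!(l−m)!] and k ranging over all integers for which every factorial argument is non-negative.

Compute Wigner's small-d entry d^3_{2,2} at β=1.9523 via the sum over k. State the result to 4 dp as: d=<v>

d=-0.3070

d^3_{2,2}(β=1.9523) via Wigner's sum:
With c≡cos(β/2)=0.560216 and s≡sin(β/2)=0.828347, N=[120·1·120·1]^{1/2}=120.000000
k: max(0,(2)−(2))=0 … min(3+(2),3−(2))=1
  k=0: (−1)^0·120.0000/(120)·0.5602^6·0.8283^0 = +0.030912
  k=1: (−1)^1·120.0000/(24)·0.5602^4·0.8283^2 = -0.337921
d^3_{2,2}(1.9523) = +0.030912 -0.337921 = -0.307009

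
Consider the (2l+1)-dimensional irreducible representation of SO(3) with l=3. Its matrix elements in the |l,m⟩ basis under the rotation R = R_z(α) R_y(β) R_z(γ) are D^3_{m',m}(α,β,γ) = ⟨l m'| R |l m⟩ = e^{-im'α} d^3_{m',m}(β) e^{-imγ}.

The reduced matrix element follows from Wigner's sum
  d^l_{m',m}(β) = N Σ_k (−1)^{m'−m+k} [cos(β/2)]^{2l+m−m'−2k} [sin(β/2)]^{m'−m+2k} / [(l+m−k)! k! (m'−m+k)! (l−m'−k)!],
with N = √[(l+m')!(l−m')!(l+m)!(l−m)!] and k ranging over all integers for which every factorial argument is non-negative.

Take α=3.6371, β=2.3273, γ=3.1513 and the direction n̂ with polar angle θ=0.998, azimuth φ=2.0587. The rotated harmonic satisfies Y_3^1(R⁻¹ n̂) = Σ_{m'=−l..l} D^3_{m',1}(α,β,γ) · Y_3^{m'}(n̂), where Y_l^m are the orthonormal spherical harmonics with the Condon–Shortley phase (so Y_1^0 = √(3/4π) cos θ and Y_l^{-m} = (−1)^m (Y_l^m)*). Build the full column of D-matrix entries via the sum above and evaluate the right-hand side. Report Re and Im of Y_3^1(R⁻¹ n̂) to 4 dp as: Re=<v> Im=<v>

Need the full column D^3_{m',1} for m'=−3..3 at α=3.6371, β=2.3273, γ=3.1513.
cos(β/2)=0.395991, sin(β/2)=0.918255
d^3_{-3,1}: single k=4 term ⇒ +0.431785;  D = +0.040520+0.429880i
d^3_{-2,1}: k∈[3..4] ⇒ +0.304070 -0.817524 = -0.513454;  D = +0.285447+0.426795i
d^3_{-1,1}: k∈[2..4] ⇒ +0.124399 -0.891892 +0.599485 = -0.168007;  D = -0.148569-0.078445i
d^3_{0,1}: k∈[1..3] ⇒ +0.030973 -0.499638 +0.895552 = +0.426887;  D = -0.426867+0.004144i
d^3_{1,1}: k∈[0..2] ⇒ +0.003856 -0.165865 +0.668919 = +0.506909;  D = +0.443581-0.245342i
d^3_{2,1}: k∈[0..1] ⇒ -0.028274 +0.304070 = +0.275796;  D = -0.148846+0.232182i
d^3_{3,1}: single k=0 term ⇒ +0.080299;  D = +0.005982-0.080076i
Y_3^{m'}(θ=0.998,φ=2.0587) and Σ D·Y over m':
  (+0.0405+0.4299i)·(+0.2462+0.0265i)  (+0.2854+0.4268i)·(-0.2193+0.3240i)  (-0.1486-0.0784i)·(-0.0597-0.1125i)  (-0.4269+0.0041i)·(-0.3097+0.0000i)  (+0.4436-0.2453i)·(+0.0597-0.1125i)  (-0.1488+0.2322i)·(-0.2193-0.3240i)  (+0.0060-0.0801i)·(-0.2462+0.0265i)
Y_3^1(R⁻¹ n̂) = +0.037377+0.078579i

Re=0.0374 Im=0.0786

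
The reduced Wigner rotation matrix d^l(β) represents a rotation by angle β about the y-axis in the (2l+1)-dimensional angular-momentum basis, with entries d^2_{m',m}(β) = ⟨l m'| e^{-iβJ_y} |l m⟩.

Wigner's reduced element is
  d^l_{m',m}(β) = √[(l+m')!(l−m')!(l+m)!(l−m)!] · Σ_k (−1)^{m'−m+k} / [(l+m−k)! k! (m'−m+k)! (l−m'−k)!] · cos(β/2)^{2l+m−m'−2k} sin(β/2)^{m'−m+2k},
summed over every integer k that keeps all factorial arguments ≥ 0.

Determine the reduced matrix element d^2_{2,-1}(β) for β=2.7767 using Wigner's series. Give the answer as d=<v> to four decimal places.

d=-0.3451

d^2_{2,-1}(β=2.7767) via Wigner's sum:
c=cos(2.7767/2)=0.181436, s=sin(2.7767/2)=0.983403; N=√[24·1·1·6]=12.000000
Admissible k: 0..0 (factorial args all ≥0)
  k=0: (−1)^3·12.0000/(6)·0.1814^1·0.9834^3 = -0.345102
d^2_{2,-1}(2.7767) = -0.345102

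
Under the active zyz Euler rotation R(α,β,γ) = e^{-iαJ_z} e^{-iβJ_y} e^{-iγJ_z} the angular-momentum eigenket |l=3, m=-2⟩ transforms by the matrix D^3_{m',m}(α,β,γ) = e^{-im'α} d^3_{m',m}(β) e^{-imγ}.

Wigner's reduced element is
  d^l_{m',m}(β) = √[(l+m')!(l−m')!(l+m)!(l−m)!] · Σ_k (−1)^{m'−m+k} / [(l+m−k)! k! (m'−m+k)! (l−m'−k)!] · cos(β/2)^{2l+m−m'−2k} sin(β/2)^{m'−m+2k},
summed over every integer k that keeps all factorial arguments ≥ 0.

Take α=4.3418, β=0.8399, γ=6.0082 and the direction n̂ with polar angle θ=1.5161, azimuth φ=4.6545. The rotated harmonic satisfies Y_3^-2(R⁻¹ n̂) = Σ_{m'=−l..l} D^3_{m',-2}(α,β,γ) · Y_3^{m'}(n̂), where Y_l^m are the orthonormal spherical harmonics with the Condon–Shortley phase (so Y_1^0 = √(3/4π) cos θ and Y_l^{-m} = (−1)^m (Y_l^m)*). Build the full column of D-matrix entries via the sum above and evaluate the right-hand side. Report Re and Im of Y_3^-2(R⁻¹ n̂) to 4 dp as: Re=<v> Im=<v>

Re=0.0223 Im=-0.3388

Need the full column D^3_{m',-2} for m'=−3..3 at α=4.3418, β=0.8399, γ=6.0082.
cos(β/2)=0.913109, sin(β/2)=0.407715
d^3_{-3,-2}: single k=1 term ⇒ +0.633937;  D = +0.631317-0.057572i
d^3_{-2,-2}: k∈[0..1] ⇒ +0.579611 -0.577795 = +0.001816;  D = -0.000501+0.001745i
d^3_{-1,-2}: k∈[0..1] ⇒ -0.818409 +0.326338 = -0.492071;  D = +0.391659+0.297887i
d^3_{0,-2}: k∈[0..1] ⇒ +0.632943 -0.126192 = +0.506751;  D = +0.432025-0.264860i
d^3_{1,-2}: k∈[0..1] ⇒ -0.326338 +0.032532 = -0.293807;  D = -0.052421-0.289092i
d^3_{2,-2}: k∈[0..1] ⇒ +0.115197 -0.004593 = +0.110604;  D = -0.108588-0.021020i
d^3_{3,-2}: single k=0 term ⇒ -0.025199;  D = -0.013424+0.021326i
Y_3^{m'}(θ=1.5161,φ=4.6545) and Σ D·Y over m':
  (+0.6313-0.0576i)·(+0.0718-0.4091i)  (-0.0005+0.0017i)·(-0.0553-0.0064i)  (+0.3917+0.2979i)·(+0.0184-0.3173i)  (+0.4320-0.2649i)·(-0.0609+0.0000i)  (-0.0524-0.2891i)·(-0.0184-0.3173i)  (-0.1086-0.0210i)·(-0.0553+0.0064i)  (-0.0134+0.0213i)·(-0.0718-0.4091i)
Y_3^-2(R⁻¹ n̂) = +0.022276-0.338806i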